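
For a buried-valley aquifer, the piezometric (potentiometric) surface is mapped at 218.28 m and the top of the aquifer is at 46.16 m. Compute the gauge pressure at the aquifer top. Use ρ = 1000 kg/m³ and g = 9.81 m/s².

P ≈ 1690 kPa

Pressure head at the aquifer top: ψ = h − z = 218.28 − 46.16 = 172.12 m.
P = ρgψ = 1000 × 9.81 × 172.12 = 1688497 Pa ≈ 1690 kPa.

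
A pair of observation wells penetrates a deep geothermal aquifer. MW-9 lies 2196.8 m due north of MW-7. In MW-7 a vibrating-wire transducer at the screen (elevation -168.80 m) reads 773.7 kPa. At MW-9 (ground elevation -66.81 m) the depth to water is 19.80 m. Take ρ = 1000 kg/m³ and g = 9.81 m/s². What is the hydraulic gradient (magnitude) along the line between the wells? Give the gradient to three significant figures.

Pressure head at MW-7: ψ = P/(ρg) = 773.7×1000 / (1000 × 9.81) = 78.87 m.
Total head at MW-7: h = z + ψ = -168.80 + 78.87 = -89.93 m.
Total head at MW-9: h = -66.81 − 19.80 = -86.61 m.
Head difference: h(MW-7) − h(MW-9) = -89.93 − (-86.61) = -3.32 m.
Hydraulic gradient: i = |Δh| / L = 3.32 / 2196.8 = 0.00151.

i ≈ 0.00151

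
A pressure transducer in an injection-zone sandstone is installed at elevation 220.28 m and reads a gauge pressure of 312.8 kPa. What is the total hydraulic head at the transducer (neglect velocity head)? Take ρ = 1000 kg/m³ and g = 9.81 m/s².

h ≈ 252.17 m

ψ = P/(ρg) = 312.8×1000 / (1000 × 9.81) = 31.89 m.
h = z + ψ = 220.28 + 31.89 = 252.17 m.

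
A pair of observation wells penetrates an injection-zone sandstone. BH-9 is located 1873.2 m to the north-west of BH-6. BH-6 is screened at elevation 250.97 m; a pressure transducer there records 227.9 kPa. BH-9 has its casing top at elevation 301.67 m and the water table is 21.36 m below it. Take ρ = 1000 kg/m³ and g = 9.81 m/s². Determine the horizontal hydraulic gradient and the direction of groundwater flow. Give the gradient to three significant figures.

i ≈ 0.00326; groundwater flows toward the south-east

Pressure head at BH-6: ψ = P/(ρg) = 227.9×1000 / (1000 × 9.81) = 23.23 m.
Total head at BH-6: h = z + ψ = 250.97 + 23.23 = 274.20 m.
Total head at BH-9: h = 301.67 − 21.36 = 280.31 m.
Head difference: h(BH-6) − h(BH-9) = 274.20 − 280.31 = -6.11 m.
Hydraulic gradient: i = |Δh| / L = 6.11 / 1873.2 = 0.00326.
Flow is from higher to lower head: from BH-9 toward BH-6, i.e. toward the south-east.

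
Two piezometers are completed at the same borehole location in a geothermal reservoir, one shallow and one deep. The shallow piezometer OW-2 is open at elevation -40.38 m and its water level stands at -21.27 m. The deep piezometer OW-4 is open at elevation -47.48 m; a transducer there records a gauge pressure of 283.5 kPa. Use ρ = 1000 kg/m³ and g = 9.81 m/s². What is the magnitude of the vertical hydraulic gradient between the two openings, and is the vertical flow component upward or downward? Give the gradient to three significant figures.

Total head at OW-2: h = -21.27 m (water level in the standpipe).
Pressure head at OW-4: ψ = P/(ρg) = 283.5×1000 / (1000 × 9.81) = 28.90 m.
Total head at OW-4: h = z + ψ = -47.48 + 28.90 = -18.58 m.
Δh = h(OW-2) − h(OW-4) = -21.27 − (-18.58) = -2.69 m.
Vertical separation Δz = -40.38 − (-47.48) = 7.10 m.
|i_v| = |Δh| / Δz = 2.69 / 7.10 = 0.379.
Head is higher in the deep piezometer, so vertical flow is upward (discharge condition).

|i_v| ≈ 0.379; vertical flow is upward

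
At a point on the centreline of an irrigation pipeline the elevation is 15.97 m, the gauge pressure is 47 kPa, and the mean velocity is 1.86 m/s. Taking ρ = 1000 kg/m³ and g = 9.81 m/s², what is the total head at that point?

Pressure head ψ = P/(ρg) = 47×1000 / (1000 × 9.81) = 4.79 m.
Velocity head = v²/(2g) = 1.86² / (2 × 9.81) = 0.176 m.
h = z + ψ + v²/(2g) = 15.97 + 4.79 + 0.176 = 20.94 m.

h ≈ 20.94 m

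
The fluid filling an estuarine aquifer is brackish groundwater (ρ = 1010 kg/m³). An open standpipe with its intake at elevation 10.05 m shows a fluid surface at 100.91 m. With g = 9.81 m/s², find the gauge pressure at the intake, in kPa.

P ≈ 900 kPa

Pressure head ψ = h − z = 100.91 − 10.05 = 90.86 m.
P = ρgψ = 1010 × 9.81 × 90.86 = 900250 Pa ≈ 900 kPa.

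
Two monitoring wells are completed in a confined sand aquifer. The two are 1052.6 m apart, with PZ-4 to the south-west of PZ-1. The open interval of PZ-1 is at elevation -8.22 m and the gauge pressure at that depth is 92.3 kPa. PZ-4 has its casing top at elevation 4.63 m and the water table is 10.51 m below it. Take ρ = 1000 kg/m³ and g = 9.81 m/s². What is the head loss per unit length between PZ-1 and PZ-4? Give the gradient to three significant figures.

i ≈ 0.00672 m/m

Pressure head at PZ-1: ψ = P/(ρg) = 92.3×1000 / (1000 × 9.81) = 9.41 m.
Total head at PZ-1: h = z + ψ = -8.22 + 9.41 = 1.19 m.
Total head at PZ-4: h = 4.63 − 10.51 = -5.88 m.
Head difference: h(PZ-1) − h(PZ-4) = 1.19 − (-5.88) = 7.07 m.
Hydraulic gradient: i = |Δh| / L = 7.07 / 1052.6 = 0.00672.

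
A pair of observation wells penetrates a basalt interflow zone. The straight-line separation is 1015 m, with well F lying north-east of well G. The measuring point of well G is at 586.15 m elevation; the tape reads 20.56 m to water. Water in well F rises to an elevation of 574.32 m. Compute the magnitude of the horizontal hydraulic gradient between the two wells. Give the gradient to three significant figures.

i ≈ 0.00860

Total head at well G: h = 586.15 − 20.56 = 565.59 m.
Total head at well F: h = 574.32 m (water level in the piezometer is the total head).
Head difference: h(well G) − h(well F) = 565.59 − 574.32 = -8.73 m.
Hydraulic gradient: i = |Δh| / L = 8.73 / 1015 = 0.00860.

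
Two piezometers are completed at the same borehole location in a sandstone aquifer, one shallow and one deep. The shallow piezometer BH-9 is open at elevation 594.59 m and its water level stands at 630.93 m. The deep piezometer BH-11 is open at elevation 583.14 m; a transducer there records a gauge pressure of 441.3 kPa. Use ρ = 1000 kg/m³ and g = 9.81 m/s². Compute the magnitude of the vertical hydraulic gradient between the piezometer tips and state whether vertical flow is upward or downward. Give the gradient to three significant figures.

Total head at BH-9: h = 630.93 m (water level in the standpipe).
Pressure head at BH-11: ψ = P/(ρg) = 441.3×1000 / (1000 × 9.81) = 44.98 m.
Total head at BH-11: h = z + ψ = 583.14 + 44.98 = 628.12 m.
Δh = h(BH-9) − h(BH-11) = 630.93 − 628.12 = 2.81 m.
Vertical separation Δz = 594.59 − 583.14 = 11.45 m.
|i_v| = |Δh| / Δz = 2.81 / 11.45 = 0.245.
Head is higher in the shallow piezometer, so vertical flow is downward (recharge condition).

|i_v| ≈ 0.245; vertical flow is downward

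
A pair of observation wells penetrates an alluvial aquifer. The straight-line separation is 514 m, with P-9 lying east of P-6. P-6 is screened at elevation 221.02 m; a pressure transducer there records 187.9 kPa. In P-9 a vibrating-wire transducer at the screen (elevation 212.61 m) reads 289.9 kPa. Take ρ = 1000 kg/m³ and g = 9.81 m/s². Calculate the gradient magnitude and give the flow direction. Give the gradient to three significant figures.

Pressure head at P-6: ψ = P/(ρg) = 187.9×1000 / (1000 × 9.81) = 19.15 m.
Total head at P-6: h = z + ψ = 221.02 + 19.15 = 240.17 m.
Pressure head at P-9: ψ = P/(ρg) = 289.9×1000 / (1000 × 9.81) = 29.55 m.
Total head at P-9: h = z + ψ = 212.61 + 29.55 = 242.16 m.
Head difference: h(P-6) − h(P-9) = 240.17 − 242.16 = -1.99 m.
Hydraulic gradient: i = |Δh| / L = 1.99 / 514 = 0.00387.
Flow is from higher to lower head: from P-9 toward P-6, i.e. toward the west.

i ≈ 0.00387; groundwater flows toward the west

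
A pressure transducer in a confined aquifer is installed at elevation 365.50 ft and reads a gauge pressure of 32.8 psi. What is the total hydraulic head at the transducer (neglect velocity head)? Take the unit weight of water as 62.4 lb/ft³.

h ≈ 441.19 ft

ψ = 144·P/γ = 144 × 32.8 / 62.4 = 75.69 ft.
h = z + ψ = 365.50 + 75.69 = 441.19 ft.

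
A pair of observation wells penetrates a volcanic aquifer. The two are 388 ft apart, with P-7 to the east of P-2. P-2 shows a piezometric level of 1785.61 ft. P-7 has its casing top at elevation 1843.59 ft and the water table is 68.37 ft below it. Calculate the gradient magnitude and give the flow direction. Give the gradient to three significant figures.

Total head at P-2: h = 1785.61 ft (water level in the piezometer is the total head).
Total head at P-7: h = 1843.59 − 68.37 = 1775.22 ft.
Head difference: h(P-2) − h(P-7) = 1785.61 − 1775.22 = 10.39 ft.
Hydraulic gradient: i = |Δh| / L = 10.39 / 388 = 0.0268.
Flow is from higher to lower head: from P-2 toward P-7, i.e. toward the east.

i ≈ 0.0268; groundwater flows toward the east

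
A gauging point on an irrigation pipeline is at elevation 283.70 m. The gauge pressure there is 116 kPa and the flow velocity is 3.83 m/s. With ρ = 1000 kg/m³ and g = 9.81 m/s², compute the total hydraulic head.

h ≈ 296.27 m

Pressure head ψ = P/(ρg) = 116×1000 / (1000 × 9.81) = 11.82 m.
Velocity head = v²/(2g) = 3.83² / (2 × 9.81) = 0.748 m.
h = z + ψ + v²/(2g) = 283.70 + 11.82 + 0.748 = 296.27 m.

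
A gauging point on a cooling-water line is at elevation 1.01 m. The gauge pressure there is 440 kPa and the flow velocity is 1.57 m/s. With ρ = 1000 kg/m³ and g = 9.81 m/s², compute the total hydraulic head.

h ≈ 45.99 m

Pressure head ψ = P/(ρg) = 440×1000 / (1000 × 9.81) = 44.85 m.
Velocity head = v²/(2g) = 1.57² / (2 × 9.81) = 0.126 m.
h = z + ψ + v²/(2g) = 1.01 + 44.85 + 0.126 = 45.99 m.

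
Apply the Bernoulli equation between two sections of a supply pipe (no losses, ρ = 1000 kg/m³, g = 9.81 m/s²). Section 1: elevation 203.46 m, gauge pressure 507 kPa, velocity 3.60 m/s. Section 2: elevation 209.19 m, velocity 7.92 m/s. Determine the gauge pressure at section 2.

P₂ ≈ 426 kPa

Pressure head at 1: ψ₁ = P₁/(ρg) = 507×1000 / (1000 × 9.81) = 51.68 m.
Velocity heads: v₁²/2g = 3.60²/19.62 = 0.661 m; v₂²/2g = 7.92²/19.62 = 3.197 m.
Total head H = z₁ + ψ₁ + v₁²/2g = 203.46 + 51.68 + 0.661 = 255.80 m.
ψ₂ = H − z₂ − v₂²/2g = 255.80 − 209.19 − 3.197 = 43.41 m.
P₂ = ρgψ₂ = 1000 × 9.81 × 43.41 ≈ 426 kPa.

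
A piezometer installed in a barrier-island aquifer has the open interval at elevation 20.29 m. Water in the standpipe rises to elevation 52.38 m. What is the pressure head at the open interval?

Total head h = 52.38 m (the water-surface elevation in the piezometer).
Pressure head ψ = h − z = 52.38 − 20.29 = 32.09 m.

ψ ≈ 32.09 m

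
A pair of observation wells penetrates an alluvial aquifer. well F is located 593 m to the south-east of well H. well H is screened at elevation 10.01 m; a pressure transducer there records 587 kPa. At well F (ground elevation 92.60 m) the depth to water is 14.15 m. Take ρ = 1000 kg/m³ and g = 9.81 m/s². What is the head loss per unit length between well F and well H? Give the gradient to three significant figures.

i ≈ 0.0145 m/m

Pressure head at well H: ψ = P/(ρg) = 587×1000 / (1000 × 9.81) = 59.84 m.
Total head at well H: h = z + ψ = 10.01 + 59.84 = 69.85 m.
Total head at well F: h = 92.60 − 14.15 = 78.45 m.
Head difference: h(well H) − h(well F) = 69.85 − 78.45 = -8.60 m.
Hydraulic gradient: i = |Δh| / L = 8.60 / 593 = 0.0145.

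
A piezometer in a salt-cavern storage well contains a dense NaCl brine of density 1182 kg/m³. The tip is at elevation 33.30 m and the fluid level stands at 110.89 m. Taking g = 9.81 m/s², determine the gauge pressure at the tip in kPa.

P ≈ 900 kPa

Pressure head ψ = h − z = 110.89 − 33.30 = 77.59 m.
P = ρgψ = 1182 × 9.81 × 77.59 = 899689 Pa ≈ 900 kPa.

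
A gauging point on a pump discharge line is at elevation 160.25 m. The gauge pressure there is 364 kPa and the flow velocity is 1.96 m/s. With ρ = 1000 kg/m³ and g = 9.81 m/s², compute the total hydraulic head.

h ≈ 197.55 m

Pressure head ψ = P/(ρg) = 364×1000 / (1000 × 9.81) = 37.10 m.
Velocity head = v²/(2g) = 1.96² / (2 × 9.81) = 0.196 m.
h = z + ψ + v²/(2g) = 160.25 + 37.10 + 0.196 = 197.55 m.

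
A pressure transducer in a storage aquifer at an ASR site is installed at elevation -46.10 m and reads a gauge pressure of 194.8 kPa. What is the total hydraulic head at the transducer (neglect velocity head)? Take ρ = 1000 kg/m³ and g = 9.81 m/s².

ψ = P/(ρg) = 194.8×1000 / (1000 × 9.81) = 19.86 m.
h = z + ψ = -46.10 + 19.86 = -26.24 m.

h ≈ -26.24 m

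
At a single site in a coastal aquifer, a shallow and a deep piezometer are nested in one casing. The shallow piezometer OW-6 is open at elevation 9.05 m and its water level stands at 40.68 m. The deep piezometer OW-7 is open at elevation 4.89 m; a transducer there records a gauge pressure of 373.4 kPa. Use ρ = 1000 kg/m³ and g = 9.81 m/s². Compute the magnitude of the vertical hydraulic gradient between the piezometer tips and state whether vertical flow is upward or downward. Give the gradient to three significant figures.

|i_v| ≈ 0.546; vertical flow is upward

Total head at OW-6: h = 40.68 m (water level in the standpipe).
Pressure head at OW-7: ψ = P/(ρg) = 373.4×1000 / (1000 × 9.81) = 38.06 m.
Total head at OW-7: h = z + ψ = 4.89 + 38.06 = 42.95 m.
Δh = h(OW-6) − h(OW-7) = 40.68 − 42.95 = -2.27 m.
Vertical separation Δz = 9.05 − 4.89 = 4.16 m.
|i_v| = |Δh| / Δz = 2.27 / 4.16 = 0.546.
Head is higher in the deep piezometer, so vertical flow is upward (discharge condition).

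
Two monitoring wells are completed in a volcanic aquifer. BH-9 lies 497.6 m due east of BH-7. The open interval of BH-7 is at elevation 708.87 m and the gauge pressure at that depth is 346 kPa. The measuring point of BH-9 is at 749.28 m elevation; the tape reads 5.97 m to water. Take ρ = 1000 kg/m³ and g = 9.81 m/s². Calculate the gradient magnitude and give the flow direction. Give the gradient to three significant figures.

Pressure head at BH-7: ψ = P/(ρg) = 346×1000 / (1000 × 9.81) = 35.27 m.
Total head at BH-7: h = z + ψ = 708.87 + 35.27 = 744.14 m.
Total head at BH-9: h = 749.28 − 5.97 = 743.31 m.
Head difference: h(BH-7) − h(BH-9) = 744.14 − 743.31 = 0.83 m.
Hydraulic gradient: i = |Δh| / L = 0.83 / 497.6 = 0.00167.
Flow is from higher to lower head: from BH-7 toward BH-9, i.e. toward the east.

i ≈ 0.00167; groundwater flows toward the east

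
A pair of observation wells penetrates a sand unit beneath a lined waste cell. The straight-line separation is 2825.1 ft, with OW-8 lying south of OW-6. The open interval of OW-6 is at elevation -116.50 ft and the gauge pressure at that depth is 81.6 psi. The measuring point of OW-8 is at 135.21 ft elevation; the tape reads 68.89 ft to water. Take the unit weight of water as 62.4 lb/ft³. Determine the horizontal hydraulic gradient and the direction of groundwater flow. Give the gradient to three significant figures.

Pressure head at OW-6: ψ = 144·P/γ = 144 × 81.6 / 62.4 = 188.31 ft.
Total head at OW-6: h = z + ψ = -116.50 + 188.31 = 71.81 ft.
Total head at OW-8: h = 135.21 − 68.89 = 66.32 ft.
Head difference: h(OW-6) − h(OW-8) = 71.81 − 66.32 = 5.49 ft.
Hydraulic gradient: i = |Δh| / L = 5.49 / 2825.1 = 0.00194.
Flow is from higher to lower head: from OW-6 toward OW-8, i.e. toward the south.

i ≈ 0.00194; groundwater flows toward the south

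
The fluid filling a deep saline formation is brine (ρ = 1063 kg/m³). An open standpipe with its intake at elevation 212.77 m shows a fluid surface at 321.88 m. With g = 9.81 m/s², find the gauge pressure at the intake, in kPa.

Pressure head ψ = h − z = 321.88 − 212.77 = 109.11 m.
P = ρgψ = 1063 × 9.81 × 109.11 = 1137802 Pa ≈ 1140 kPa.

P ≈ 1140 kPa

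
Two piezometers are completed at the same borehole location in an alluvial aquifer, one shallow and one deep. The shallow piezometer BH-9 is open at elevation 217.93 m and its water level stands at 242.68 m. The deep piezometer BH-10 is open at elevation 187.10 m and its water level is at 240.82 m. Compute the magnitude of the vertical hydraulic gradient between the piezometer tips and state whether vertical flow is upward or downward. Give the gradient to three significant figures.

|i_v| ≈ 0.0603; vertical flow is downward

Total head at BH-9: h = 242.68 m (water level in the standpipe).
Total head at BH-10: h = 240.82 m.
Δh = h(BH-9) − h(BH-10) = 242.68 − 240.82 = 1.86 m.
Vertical separation Δz = 217.93 − 187.10 = 30.83 m.
|i_v| = |Δh| / Δz = 1.86 / 30.83 = 0.0603.
Head is higher in the shallow piezometer, so vertical flow is downward (recharge condition).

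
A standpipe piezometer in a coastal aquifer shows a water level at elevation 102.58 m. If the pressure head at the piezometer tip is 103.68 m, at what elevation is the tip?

z ≈ -1.10 m

z = h − ψ = 102.58 − 103.68 = -1.10 m.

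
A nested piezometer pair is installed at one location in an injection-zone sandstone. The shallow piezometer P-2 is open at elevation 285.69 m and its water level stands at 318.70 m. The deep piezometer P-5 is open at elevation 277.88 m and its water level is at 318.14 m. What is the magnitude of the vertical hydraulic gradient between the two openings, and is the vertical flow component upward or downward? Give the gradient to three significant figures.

Total head at P-2: h = 318.70 m (water level in the standpipe).
Total head at P-5: h = 318.14 m.
Δh = h(P-2) − h(P-5) = 318.70 − 318.14 = 0.56 m.
Vertical separation Δz = 285.69 − 277.88 = 7.81 m.
|i_v| = |Δh| / Δz = 0.56 / 7.81 = 0.0717.
Head is higher in the shallow piezometer, so vertical flow is downward (recharge condition).

|i_v| ≈ 0.0717; vertical flow is downward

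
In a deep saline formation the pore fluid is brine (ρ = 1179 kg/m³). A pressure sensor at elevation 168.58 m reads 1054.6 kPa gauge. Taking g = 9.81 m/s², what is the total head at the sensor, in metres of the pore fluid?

ψ = P/(ρg) = 1054.6×1000 / (1179 × 9.81) = 91.18 m.
h = z + ψ = 168.58 + 91.18 = 259.76 m.

h ≈ 259.76 m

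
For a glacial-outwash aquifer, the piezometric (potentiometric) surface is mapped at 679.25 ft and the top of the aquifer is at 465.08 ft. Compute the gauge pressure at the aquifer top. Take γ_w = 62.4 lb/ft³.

P ≈ 92.8 psi

Pressure head at the aquifer top: ψ = h − z = 679.25 − 465.08 = 214.17 ft.
P = γψ/144 = 62.4 × 214.17 / 144 = 92.8 psi.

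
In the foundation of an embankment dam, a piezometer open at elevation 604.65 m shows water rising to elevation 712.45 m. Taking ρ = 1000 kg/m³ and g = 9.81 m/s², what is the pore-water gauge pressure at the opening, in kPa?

Pressure head ψ = h − z = 712.45 − 604.65 = 107.80 m.
P = ρgψ = 1000 × 9.81 × 107.80 = 1057518 Pa ≈ 1060 kPa.

P ≈ 1060 kPa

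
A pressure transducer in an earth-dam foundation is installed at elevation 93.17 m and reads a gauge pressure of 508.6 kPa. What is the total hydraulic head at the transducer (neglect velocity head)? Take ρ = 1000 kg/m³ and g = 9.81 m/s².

h ≈ 145.02 m

ψ = P/(ρg) = 508.6×1000 / (1000 × 9.81) = 51.85 m.
h = z + ψ = 93.17 + 51.85 = 145.02 m.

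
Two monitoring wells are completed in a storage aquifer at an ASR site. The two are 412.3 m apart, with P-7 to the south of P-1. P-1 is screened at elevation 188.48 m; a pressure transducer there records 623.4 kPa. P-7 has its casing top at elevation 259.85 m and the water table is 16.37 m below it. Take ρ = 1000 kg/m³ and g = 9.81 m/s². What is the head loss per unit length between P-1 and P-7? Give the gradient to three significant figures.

Pressure head at P-1: ψ = P/(ρg) = 623.4×1000 / (1000 × 9.81) = 63.55 m.
Total head at P-1: h = z + ψ = 188.48 + 63.55 = 252.03 m.
Total head at P-7: h = 259.85 − 16.37 = 243.48 m.
Head difference: h(P-1) − h(P-7) = 252.03 − 243.48 = 8.55 m.
Hydraulic gradient: i = |Δh| / L = 8.55 / 412.3 = 0.0207.

i ≈ 0.0207 m/m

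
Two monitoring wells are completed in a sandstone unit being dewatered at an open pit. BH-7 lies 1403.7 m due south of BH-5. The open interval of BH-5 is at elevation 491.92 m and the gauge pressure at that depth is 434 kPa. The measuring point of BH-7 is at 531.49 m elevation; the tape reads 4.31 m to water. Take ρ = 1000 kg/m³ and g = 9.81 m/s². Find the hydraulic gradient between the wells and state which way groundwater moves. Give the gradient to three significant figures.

Pressure head at BH-5: ψ = P/(ρg) = 434×1000 / (1000 × 9.81) = 44.24 m.
Total head at BH-5: h = z + ψ = 491.92 + 44.24 = 536.16 m.
Total head at BH-7: h = 531.49 − 4.31 = 527.18 m.
Head difference: h(BH-5) − h(BH-7) = 536.16 − 527.18 = 8.98 m.
Hydraulic gradient: i = |Δh| / L = 8.98 / 1403.7 = 0.00640.
Flow is from higher to lower head: from BH-5 toward BH-7, i.e. toward the south.

i ≈ 0.00640; groundwater flows toward the south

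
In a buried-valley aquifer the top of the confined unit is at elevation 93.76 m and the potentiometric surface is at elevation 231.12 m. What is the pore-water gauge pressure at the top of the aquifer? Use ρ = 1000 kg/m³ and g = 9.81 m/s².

P ≈ 1350 kPa

Pressure head at the aquifer top: ψ = h − z = 231.12 − 93.76 = 137.36 m.
P = ρgψ = 1000 × 9.81 × 137.36 = 1347502 Pa ≈ 1350 kPa.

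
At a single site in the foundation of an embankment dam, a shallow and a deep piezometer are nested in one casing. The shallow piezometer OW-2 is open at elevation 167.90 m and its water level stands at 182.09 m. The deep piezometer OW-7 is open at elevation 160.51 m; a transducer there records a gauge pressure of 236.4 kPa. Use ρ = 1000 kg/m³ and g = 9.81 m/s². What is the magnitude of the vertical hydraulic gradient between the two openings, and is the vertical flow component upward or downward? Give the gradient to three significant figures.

Total head at OW-2: h = 182.09 m (water level in the standpipe).
Pressure head at OW-7: ψ = P/(ρg) = 236.4×1000 / (1000 × 9.81) = 24.10 m.
Total head at OW-7: h = z + ψ = 160.51 + 24.10 = 184.61 m.
Δh = h(OW-2) − h(OW-7) = 182.09 − 184.61 = -2.52 m.
Vertical separation Δz = 167.90 − 160.51 = 7.39 m.
|i_v| = |Δh| / Δz = 2.52 / 7.39 = 0.341.
Head is higher in the deep piezometer, so vertical flow is upward (discharge condition).

|i_v| ≈ 0.341; vertical flow is upward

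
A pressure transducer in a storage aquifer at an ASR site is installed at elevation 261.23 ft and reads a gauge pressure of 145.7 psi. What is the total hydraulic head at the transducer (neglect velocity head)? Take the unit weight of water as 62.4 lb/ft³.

ψ = 144·P/γ = 144 × 145.7 / 62.4 = 336.23 ft.
h = z + ψ = 261.23 + 336.23 = 597.46 ft.

h ≈ 597.46 ft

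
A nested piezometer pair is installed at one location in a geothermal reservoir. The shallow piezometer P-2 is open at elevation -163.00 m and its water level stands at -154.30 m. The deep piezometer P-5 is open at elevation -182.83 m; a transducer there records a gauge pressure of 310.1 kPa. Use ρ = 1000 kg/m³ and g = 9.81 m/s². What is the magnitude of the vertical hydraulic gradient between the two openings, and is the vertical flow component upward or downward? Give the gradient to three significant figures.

|i_v| ≈ 0.155; vertical flow is upward

Total head at P-2: h = -154.30 m (water level in the standpipe).
Pressure head at P-5: ψ = P/(ρg) = 310.1×1000 / (1000 × 9.81) = 31.61 m.
Total head at P-5: h = z + ψ = -182.83 + 31.61 = -151.22 m.
Δh = h(P-2) − h(P-5) = -154.30 − (-151.22) = -3.08 m.
Vertical separation Δz = -163.00 − (-182.83) = 19.83 m.
|i_v| = |Δh| / Δz = 3.08 / 19.83 = 0.155.
Head is higher in the deep piezometer, so vertical flow is upward (discharge condition).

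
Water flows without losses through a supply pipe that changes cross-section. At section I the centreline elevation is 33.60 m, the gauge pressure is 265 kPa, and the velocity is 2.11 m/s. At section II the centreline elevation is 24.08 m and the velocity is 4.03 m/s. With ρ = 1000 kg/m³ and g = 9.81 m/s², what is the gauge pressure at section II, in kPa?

Pressure head at I: ψ₁ = P₁/(ρg) = 265×1000 / (1000 × 9.81) = 27.01 m.
Velocity heads: v₁²/2g = 2.11²/19.62 = 0.227 m; v₂²/2g = 4.03²/19.62 = 0.828 m.
Total head H = z₁ + ψ₁ + v₁²/2g = 33.60 + 27.01 + 0.227 = 60.84 m.
ψ₂ = H − z₂ − v₂²/2g = 60.84 − 24.08 − 0.828 = 35.93 m.
P₂ = ρgψ₂ = 1000 × 9.81 × 35.93 ≈ 352 kPa.

P₂ ≈ 352 kPa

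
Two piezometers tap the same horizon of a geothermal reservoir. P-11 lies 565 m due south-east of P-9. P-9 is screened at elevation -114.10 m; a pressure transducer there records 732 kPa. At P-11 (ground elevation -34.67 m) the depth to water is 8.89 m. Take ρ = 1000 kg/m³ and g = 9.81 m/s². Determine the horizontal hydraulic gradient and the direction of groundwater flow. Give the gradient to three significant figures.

i ≈ 0.00722; groundwater flows toward the south-east

Pressure head at P-9: ψ = P/(ρg) = 732×1000 / (1000 × 9.81) = 74.62 m.
Total head at P-9: h = z + ψ = -114.10 + 74.62 = -39.48 m.
Total head at P-11: h = -34.67 − 8.89 = -43.56 m.
Head difference: h(P-9) − h(P-11) = -39.48 − (-43.56) = 4.08 m.
Hydraulic gradient: i = |Δh| / L = 4.08 / 565 = 0.00722.
Flow is from higher to lower head: from P-9 toward P-11, i.e. toward the south-east.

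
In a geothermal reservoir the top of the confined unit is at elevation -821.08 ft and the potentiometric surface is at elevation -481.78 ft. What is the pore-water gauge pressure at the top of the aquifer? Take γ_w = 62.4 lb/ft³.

Pressure head at the aquifer top: ψ = h − z = -481.78 − (-821.08) = 339.30 ft.
P = γψ/144 = 62.4 × 339.30 / 144 = 147 psi.

P ≈ 147 psi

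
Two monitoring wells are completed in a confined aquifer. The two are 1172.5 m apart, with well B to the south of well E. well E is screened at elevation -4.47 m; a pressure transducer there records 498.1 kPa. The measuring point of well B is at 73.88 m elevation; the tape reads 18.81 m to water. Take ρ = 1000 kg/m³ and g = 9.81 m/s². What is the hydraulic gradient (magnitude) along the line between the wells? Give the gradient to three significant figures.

i ≈ 0.00748

Pressure head at well E: ψ = P/(ρg) = 498.1×1000 / (1000 × 9.81) = 50.77 m.
Total head at well E: h = z + ψ = -4.47 + 50.77 = 46.30 m.
Total head at well B: h = 73.88 − 18.81 = 55.07 m.
Head difference: h(well E) − h(well B) = 46.30 − 55.07 = -8.77 m.
Hydraulic gradient: i = |Δh| / L = 8.77 / 1172.5 = 0.00748.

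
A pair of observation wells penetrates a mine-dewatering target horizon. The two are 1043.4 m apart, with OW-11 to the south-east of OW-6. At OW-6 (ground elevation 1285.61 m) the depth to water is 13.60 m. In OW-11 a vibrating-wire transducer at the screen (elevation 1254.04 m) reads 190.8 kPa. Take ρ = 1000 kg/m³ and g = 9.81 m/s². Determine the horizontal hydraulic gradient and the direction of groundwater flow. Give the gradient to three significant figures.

i ≈ 0.00142; groundwater flows toward the north-west

Total head at OW-6: h = 1285.61 − 13.60 = 1272.01 m.
Pressure head at OW-11: ψ = P/(ρg) = 190.8×1000 / (1000 × 9.81) = 19.45 m.
Total head at OW-11: h = z + ψ = 1254.04 + 19.45 = 1273.49 m.
Head difference: h(OW-6) − h(OW-11) = 1272.01 − 1273.49 = -1.48 m.
Hydraulic gradient: i = |Δh| / L = 1.48 / 1043.4 = 0.00142.
Flow is from higher to lower head: from OW-11 toward OW-6, i.e. toward the north-west.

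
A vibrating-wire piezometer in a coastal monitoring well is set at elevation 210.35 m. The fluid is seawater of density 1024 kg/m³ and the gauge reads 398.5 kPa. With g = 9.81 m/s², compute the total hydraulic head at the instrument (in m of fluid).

ψ = P/(ρg) = 398.5×1000 / (1024 × 9.81) = 39.67 m.
h = z + ψ = 210.35 + 39.67 = 250.02 m.

h ≈ 250.02 m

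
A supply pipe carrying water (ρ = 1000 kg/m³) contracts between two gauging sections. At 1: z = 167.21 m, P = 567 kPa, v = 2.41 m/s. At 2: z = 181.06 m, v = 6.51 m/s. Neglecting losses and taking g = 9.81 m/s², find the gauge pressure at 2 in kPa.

Pressure head at 1: ψ₁ = P₁/(ρg) = 567×1000 / (1000 × 9.81) = 57.80 m.
Velocity heads: v₁²/2g = 2.41²/19.62 = 0.296 m; v₂²/2g = 6.51²/19.62 = 2.160 m.
Total head H = z₁ + ψ₁ + v₁²/2g = 167.21 + 57.80 + 0.296 = 225.31 m.
ψ₂ = H − z₂ − v₂²/2g = 225.31 − 181.06 − 2.160 = 42.09 m.
P₂ = ρgψ₂ = 1000 × 9.81 × 42.09 ≈ 413 kPa.

P₂ ≈ 413 kPa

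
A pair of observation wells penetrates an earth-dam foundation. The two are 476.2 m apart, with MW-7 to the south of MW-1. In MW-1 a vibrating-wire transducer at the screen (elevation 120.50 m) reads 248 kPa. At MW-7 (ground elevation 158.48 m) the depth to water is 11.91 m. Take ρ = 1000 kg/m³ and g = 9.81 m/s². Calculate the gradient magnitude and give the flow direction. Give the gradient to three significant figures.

Pressure head at MW-1: ψ = P/(ρg) = 248×1000 / (1000 × 9.81) = 25.28 m.
Total head at MW-1: h = z + ψ = 120.50 + 25.28 = 145.78 m.
Total head at MW-7: h = 158.48 − 11.91 = 146.57 m.
Head difference: h(MW-1) − h(MW-7) = 145.78 − 146.57 = -0.79 m.
Hydraulic gradient: i = |Δh| / L = 0.79 / 476.2 = 0.00166.
Flow is from higher to lower head: from MW-7 toward MW-1, i.e. toward the north.

i ≈ 0.00166; groundwater flows toward the north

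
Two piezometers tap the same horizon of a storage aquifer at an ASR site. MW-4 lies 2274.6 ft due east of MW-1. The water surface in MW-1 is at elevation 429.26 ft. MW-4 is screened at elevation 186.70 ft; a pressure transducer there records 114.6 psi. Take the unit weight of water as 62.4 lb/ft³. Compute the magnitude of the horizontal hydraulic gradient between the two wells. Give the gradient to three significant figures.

Total head at MW-1: h = 429.26 ft (water level in the piezometer is the total head).
Pressure head at MW-4: ψ = 144·P/γ = 144 × 114.6 / 62.4 = 264.46 ft.
Total head at MW-4: h = z + ψ = 186.70 + 264.46 = 451.16 ft.
Head difference: h(MW-1) − h(MW-4) = 429.26 − 451.16 = -21.90 ft.
Hydraulic gradient: i = |Δh| / L = 21.90 / 2274.6 = 0.00963.

i ≈ 0.00963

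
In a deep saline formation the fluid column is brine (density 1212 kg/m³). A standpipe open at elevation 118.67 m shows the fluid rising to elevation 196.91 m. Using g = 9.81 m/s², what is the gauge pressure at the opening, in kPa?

P ≈ 930 kPa

Pressure head ψ = h − z = 196.91 − 118.67 = 78.24 m.
P = ρgψ = 1212 × 9.81 × 78.24 = 930252 Pa ≈ 930 kPa.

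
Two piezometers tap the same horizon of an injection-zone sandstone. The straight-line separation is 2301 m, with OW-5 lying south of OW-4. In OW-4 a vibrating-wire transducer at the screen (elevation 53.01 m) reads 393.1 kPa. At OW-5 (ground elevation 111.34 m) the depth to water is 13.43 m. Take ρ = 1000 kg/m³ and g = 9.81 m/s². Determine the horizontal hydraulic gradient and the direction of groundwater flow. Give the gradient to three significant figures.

i ≈ 0.00210; groundwater flows toward the north

Pressure head at OW-4: ψ = P/(ρg) = 393.1×1000 / (1000 × 9.81) = 40.07 m.
Total head at OW-4: h = z + ψ = 53.01 + 40.07 = 93.08 m.
Total head at OW-5: h = 111.34 − 13.43 = 97.91 m.
Head difference: h(OW-4) − h(OW-5) = 93.08 − 97.91 = -4.83 m.
Hydraulic gradient: i = |Δh| / L = 4.83 / 2301 = 0.00210.
Flow is from higher to lower head: from OW-5 toward OW-4, i.e. toward the north.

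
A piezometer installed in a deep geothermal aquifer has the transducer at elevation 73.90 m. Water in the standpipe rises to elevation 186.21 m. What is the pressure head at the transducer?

Total head h = 186.21 m (the water-surface elevation in the piezometer).
Pressure head ψ = h − z = 186.21 − 73.90 = 112.31 m.

ψ ≈ 112.31 m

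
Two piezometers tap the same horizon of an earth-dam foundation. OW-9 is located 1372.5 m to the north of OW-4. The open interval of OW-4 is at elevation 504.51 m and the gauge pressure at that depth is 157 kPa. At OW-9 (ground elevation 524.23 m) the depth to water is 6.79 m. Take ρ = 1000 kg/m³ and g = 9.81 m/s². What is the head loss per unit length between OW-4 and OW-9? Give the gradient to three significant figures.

Pressure head at OW-4: ψ = P/(ρg) = 157×1000 / (1000 × 9.81) = 16.00 m.
Total head at OW-4: h = z + ψ = 504.51 + 16.00 = 520.51 m.
Total head at OW-9: h = 524.23 − 6.79 = 517.44 m.
Head difference: h(OW-4) − h(OW-9) = 520.51 − 517.44 = 3.07 m.
Hydraulic gradient: i = |Δh| / L = 3.07 / 1372.5 = 0.00224.

i ≈ 0.00224 m/m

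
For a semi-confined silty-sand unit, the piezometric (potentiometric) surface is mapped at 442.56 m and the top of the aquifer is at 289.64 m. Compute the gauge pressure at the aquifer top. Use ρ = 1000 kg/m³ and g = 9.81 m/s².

P ≈ 1500 kPa

Pressure head at the aquifer top: ψ = h − z = 442.56 − 289.64 = 152.92 m.
P = ρgψ = 1000 × 9.81 × 152.92 = 1500145 Pa ≈ 1500 kPa.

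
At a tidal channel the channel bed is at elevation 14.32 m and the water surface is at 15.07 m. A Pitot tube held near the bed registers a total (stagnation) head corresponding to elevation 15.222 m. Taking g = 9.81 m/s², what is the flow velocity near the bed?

Near the bed, under hydrostatic conditions, the piezometric head (z + ψ) equals the free-surface elevation, 15.07 m.
Velocity head = total − piezometric = 15.222 − 15.07 = 0.152 m.
v = √(2g·h_v) = √(2 × 9.81 × 0.152) = 1.73 m/s.

v ≈ 1.73 m/s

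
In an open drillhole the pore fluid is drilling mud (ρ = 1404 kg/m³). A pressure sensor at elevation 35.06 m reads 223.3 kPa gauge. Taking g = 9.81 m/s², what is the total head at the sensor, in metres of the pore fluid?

h ≈ 51.27 m

ψ = P/(ρg) = 223.3×1000 / (1404 × 9.81) = 16.21 m.
h = z + ψ = 35.06 + 16.21 = 51.27 m.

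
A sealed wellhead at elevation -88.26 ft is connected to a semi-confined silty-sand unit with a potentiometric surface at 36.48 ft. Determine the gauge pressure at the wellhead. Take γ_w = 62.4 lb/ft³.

Head above the cap: Δh = 36.48 − (-88.26) = 124.74 ft.
P = γΔh/144 = 62.4 × 124.74 / 144 = 54.1 psi.

P ≈ 54.1 psi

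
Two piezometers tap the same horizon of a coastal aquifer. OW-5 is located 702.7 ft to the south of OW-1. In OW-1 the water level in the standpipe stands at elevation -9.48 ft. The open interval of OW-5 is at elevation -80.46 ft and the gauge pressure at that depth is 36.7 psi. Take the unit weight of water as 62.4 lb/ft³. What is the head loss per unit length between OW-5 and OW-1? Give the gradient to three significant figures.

i ≈ 0.0195 ft/ft

Total head at OW-1: h = -9.48 ft (water level in the piezometer is the total head).
Pressure head at OW-5: ψ = 144·P/γ = 144 × 36.7 / 62.4 = 84.69 ft.
Total head at OW-5: h = z + ψ = -80.46 + 84.69 = 4.23 ft.
Head difference: h(OW-1) − h(OW-5) = -9.48 − 4.23 = -13.71 ft.
Hydraulic gradient: i = |Δh| / L = 13.71 / 702.7 = 0.0195.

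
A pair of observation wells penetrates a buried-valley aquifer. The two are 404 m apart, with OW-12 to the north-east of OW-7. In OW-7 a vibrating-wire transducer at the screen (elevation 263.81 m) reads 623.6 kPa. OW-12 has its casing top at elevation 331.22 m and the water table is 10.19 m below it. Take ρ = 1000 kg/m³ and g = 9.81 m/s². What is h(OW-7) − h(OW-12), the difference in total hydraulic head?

Δh ≈ 6.35 m

Pressure head at OW-7: ψ = P/(ρg) = 623.6×1000 / (1000 × 9.81) = 63.57 m.
Total head at OW-7: h = z + ψ = 263.81 + 63.57 = 327.38 m.
Total head at OW-12: h = 331.22 − 10.19 = 321.03 m.
Head difference: h(OW-7) − h(OW-12) = 327.38 − 321.03 = 6.35 m.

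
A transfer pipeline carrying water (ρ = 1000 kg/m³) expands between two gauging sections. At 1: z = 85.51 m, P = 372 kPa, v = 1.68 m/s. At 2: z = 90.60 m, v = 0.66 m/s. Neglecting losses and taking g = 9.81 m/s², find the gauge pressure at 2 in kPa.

Pressure head at 1: ψ₁ = P₁/(ρg) = 372×1000 / (1000 × 9.81) = 37.92 m.
Velocity heads: v₁²/2g = 1.68²/19.62 = 0.144 m; v₂²/2g = 0.66²/19.62 = 0.022 m.
Total head H = z₁ + ψ₁ + v₁²/2g = 85.51 + 37.92 + 0.144 = 123.57 m.
ψ₂ = H − z₂ − v₂²/2g = 123.57 − 90.60 − 0.022 = 32.95 m.
P₂ = ρgψ₂ = 1000 × 9.81 × 32.95 ≈ 323 kPa.

P₂ ≈ 323 kPa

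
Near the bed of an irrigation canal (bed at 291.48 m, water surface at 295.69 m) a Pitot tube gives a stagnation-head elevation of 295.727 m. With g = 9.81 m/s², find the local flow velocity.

Near the bed, under hydrostatic conditions, the piezometric head (z + ψ) equals the free-surface elevation, 295.69 m.
Velocity head = total − piezometric = 295.727 − 295.69 = 0.037 m.
v = √(2g·h_v) = √(2 × 9.81 × 0.037) = 0.852 m/s.

v ≈ 0.852 m/s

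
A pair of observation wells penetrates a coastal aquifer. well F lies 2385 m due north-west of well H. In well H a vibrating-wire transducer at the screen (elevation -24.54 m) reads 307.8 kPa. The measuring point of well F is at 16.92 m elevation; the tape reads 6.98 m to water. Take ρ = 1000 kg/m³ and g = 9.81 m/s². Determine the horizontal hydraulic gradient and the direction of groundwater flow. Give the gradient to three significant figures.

Pressure head at well H: ψ = P/(ρg) = 307.8×1000 / (1000 × 9.81) = 31.38 m.
Total head at well H: h = z + ψ = -24.54 + 31.38 = 6.84 m.
Total head at well F: h = 16.92 − 6.98 = 9.94 m.
Head difference: h(well H) − h(well F) = 6.84 − 9.94 = -3.10 m.
Hydraulic gradient: i = |Δh| / L = 3.10 / 2385 = 0.00130.
Flow is from higher to lower head: from well F toward well H, i.e. toward the south-east.

i ≈ 0.00130; groundwater flows toward the south-east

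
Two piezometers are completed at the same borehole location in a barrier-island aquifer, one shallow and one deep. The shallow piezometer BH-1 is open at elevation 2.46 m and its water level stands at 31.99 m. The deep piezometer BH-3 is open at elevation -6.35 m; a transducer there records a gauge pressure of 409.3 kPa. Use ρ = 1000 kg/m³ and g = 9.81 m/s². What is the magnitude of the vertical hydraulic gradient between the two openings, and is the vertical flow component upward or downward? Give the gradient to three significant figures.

Total head at BH-1: h = 31.99 m (water level in the standpipe).
Pressure head at BH-3: ψ = P/(ρg) = 409.3×1000 / (1000 × 9.81) = 41.72 m.
Total head at BH-3: h = z + ψ = -6.35 + 41.72 = 35.37 m.
Δh = h(BH-1) − h(BH-3) = 31.99 − 35.37 = -3.38 m.
Vertical separation Δz = 2.46 − (-6.35) = 8.81 m.
|i_v| = |Δh| / Δz = 3.38 / 8.81 = 0.384.
Head is higher in the deep piezometer, so vertical flow is upward (discharge condition).

|i_v| ≈ 0.384; vertical flow is upward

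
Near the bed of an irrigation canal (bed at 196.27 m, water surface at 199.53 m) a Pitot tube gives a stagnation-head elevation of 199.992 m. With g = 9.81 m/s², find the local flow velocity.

v ≈ 3.01 m/s

Near the bed, under hydrostatic conditions, the piezometric head (z + ψ) equals the free-surface elevation, 199.53 m.
Velocity head = total − piezometric = 199.992 − 199.53 = 0.462 m.
v = √(2g·h_v) = √(2 × 9.81 × 0.462) = 3.01 m/s.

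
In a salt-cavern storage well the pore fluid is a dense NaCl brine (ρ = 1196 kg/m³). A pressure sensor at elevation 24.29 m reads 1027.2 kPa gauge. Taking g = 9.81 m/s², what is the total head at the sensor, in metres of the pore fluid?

h ≈ 111.84 m

ψ = P/(ρg) = 1027.2×1000 / (1196 × 9.81) = 87.55 m.
h = z + ψ = 24.29 + 87.55 = 111.84 m.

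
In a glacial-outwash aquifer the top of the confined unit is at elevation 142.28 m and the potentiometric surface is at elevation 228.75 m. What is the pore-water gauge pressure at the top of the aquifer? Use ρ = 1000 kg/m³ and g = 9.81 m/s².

P ≈ 848 kPa

Pressure head at the aquifer top: ψ = h − z = 228.75 − 142.28 = 86.47 m.
P = ρgψ = 1000 × 9.81 × 86.47 = 848271 Pa ≈ 848 kPa.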